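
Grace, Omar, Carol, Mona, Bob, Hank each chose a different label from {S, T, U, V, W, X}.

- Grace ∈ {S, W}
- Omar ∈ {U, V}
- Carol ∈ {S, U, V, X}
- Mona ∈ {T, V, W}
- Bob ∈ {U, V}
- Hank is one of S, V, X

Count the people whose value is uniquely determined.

2

Among the 6 variables, T fits only Mona (and all 6 values in {S, T, U, V, W, X} must be used), so Mona = T.
The 5 still-open variables together cover exactly {S, U, V, W, X} — 5 values for 5 variables — and W appears only in Grace's list, so Grace = W.
The 2 variables Omar and Bob are confined to {U, V}, which locks those values in; drop them from Carol, Hank.
Determined: Grace=W, Mona=T. The other people each still have more than one consistent value. That makes 2.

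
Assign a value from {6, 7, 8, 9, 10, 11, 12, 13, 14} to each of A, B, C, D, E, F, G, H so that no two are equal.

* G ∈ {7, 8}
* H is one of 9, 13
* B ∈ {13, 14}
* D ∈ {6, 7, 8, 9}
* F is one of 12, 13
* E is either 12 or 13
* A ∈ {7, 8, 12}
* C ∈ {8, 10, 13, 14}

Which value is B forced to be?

14

The 8 variables together cover exactly {6, 7, 8, 9, 10, 12, 13, 14} — 8 values for 8 variables — and 6 appears only in D's list, so D = 6.
Among the 7 still-open variables, 9 fits only H (and all 7 values in {7, 8, 9, 10, 12, 13, 14} must be used), so H = 9.
The 6 still-open variables draw from only 6 values {7, 8, 10, 12, 13, 14}, so each is used; only C can be 10, hence C = 10.
The 5 still-open variables draw from only 5 values {7, 8, 12, 13, 14}, so each is used; only B can be 14, hence B = 14.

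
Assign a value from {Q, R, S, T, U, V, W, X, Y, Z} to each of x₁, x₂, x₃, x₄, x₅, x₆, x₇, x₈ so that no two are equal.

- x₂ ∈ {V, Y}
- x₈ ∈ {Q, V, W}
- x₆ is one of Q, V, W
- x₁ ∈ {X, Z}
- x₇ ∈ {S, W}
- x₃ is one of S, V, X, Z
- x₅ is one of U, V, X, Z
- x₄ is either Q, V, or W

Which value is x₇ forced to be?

S

Among the 8 variables, U fits only x₅ (and all 8 values in {Q, S, U, V, W, X, Y, Z} must be used), so x₅ = U.
The 7 still-open variables together cover exactly {Q, S, V, W, X, Y, Z} — 7 values for 7 variables — and Y appears only in x₂'s list, so x₂ = Y.
The 3 variables x₄, x₆, x₈ are confined to {Q, V, W}, which locks those values in; drop them from x₃, x₇.
So x₇ = S.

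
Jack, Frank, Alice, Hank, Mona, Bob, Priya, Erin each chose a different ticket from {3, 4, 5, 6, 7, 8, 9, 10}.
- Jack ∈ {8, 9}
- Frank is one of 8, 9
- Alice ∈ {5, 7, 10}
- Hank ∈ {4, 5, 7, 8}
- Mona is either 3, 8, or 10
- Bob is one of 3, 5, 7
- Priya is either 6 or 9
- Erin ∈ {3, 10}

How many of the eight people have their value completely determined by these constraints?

Among the 8 variables, 4 fits only Hank (and all 8 values in {3, 4, 5, 6, 7, 8, 9, 10} must be used), so Hank = 4.
The 7 still-open variables together cover exactly {3, 5, 6, 7, 8, 9, 10} — 7 values for 7 variables — and 6 appears only in Priya's list, so Priya = 6.
The 2 variables Jack and Frank are confined to {8, 9}, which locks those values in; drop them from Mona.
Mona and Erin between them cover only {3, 10} — a naked pair. Remove those values from Alice, Bob.
Determined: Hank=4, Priya=6. The other people each still have more than one consistent value. That makes 2.

2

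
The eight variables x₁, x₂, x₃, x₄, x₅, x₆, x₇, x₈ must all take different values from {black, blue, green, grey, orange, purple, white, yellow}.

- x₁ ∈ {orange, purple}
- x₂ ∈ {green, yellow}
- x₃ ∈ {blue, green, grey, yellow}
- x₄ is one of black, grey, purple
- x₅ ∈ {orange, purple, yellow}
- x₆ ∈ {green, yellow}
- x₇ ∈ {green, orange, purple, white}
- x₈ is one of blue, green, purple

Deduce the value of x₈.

The 8 variables together cover exactly {black, blue, green, grey, orange, purple, white, yellow} — 8 values for 8 variables — and black appears only in x₄'s list, so x₄ = black.
Among the 7 still-open variables, grey fits only x₃ (and all 7 values in {blue, green, grey, orange, purple, white, yellow} must be used), so x₃ = grey.
The 6 still-open variables draw from only 6 values {blue, green, orange, purple, white, yellow}, so each is used; only x₈ can be blue, hence x₈ = blue.

blue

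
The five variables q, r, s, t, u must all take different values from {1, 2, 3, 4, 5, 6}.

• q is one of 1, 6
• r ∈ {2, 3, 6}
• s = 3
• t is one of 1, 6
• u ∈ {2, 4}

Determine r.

s's domain is down to {3}, so s = 3. Eliminate 3 elsewhere: r.
The 4 still-open variables together cover exactly {1, 2, 4, 6} — 4 values for 4 variables — and 4 appears only in u's list, so u = 4.
Among the 3 still-open variables, 2 fits only r (and all 3 values in {1, 2, 6} must be used), so r = 2.

2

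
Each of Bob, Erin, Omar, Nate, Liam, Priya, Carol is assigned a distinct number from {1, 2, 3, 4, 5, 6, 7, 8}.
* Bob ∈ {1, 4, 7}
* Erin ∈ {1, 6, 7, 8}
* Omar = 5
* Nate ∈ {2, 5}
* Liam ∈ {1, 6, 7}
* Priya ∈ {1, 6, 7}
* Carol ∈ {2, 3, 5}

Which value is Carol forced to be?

Omar must be 5 (only option left). Eliminate 5 elsewhere: Nate, Carol.
Nate has just one choice, so Nate = 2. Strike 2 from Carol.
So Carol = 3.

3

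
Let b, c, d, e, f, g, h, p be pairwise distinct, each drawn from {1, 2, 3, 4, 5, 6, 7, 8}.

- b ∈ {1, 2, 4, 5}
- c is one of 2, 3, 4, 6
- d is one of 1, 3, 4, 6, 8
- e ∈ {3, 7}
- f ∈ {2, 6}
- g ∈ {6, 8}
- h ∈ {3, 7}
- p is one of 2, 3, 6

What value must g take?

The 8 variables together cover exactly {1, 2, 3, 4, 5, 6, 7, 8} — 8 values for 8 variables — and 5 appears only in b's list, so b = 5.
The 7 still-open variables together cover exactly {1, 2, 3, 4, 6, 7, 8} — 7 values for 7 variables — and 1 appears only in d's list, so d = 1.
The 6 still-open variables draw from only 6 values {2, 3, 4, 6, 7, 8}, so each is used; only c can be 4, hence c = 4.
Among the 5 still-open variables, 8 fits only g (and all 5 values in {2, 3, 6, 7, 8} must be used), so g = 8.

8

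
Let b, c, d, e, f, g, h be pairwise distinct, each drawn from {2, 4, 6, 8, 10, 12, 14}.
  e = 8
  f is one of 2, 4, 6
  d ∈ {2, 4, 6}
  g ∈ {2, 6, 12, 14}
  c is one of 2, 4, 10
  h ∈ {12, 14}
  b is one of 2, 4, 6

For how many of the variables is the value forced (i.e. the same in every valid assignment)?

e has just one choice, so e = 8.
The 6 still-open variables together cover exactly {2, 4, 6, 10, 12, 14} — 6 values for 6 variables — and 10 appears only in c's list, so c = 10.
The 3 variables b, d, f are confined to {2, 4, 6}, which locks those values in; drop them from g.
Determined: c=10, e=8. The other variables each still have more than one consistent value. That makes 2.

2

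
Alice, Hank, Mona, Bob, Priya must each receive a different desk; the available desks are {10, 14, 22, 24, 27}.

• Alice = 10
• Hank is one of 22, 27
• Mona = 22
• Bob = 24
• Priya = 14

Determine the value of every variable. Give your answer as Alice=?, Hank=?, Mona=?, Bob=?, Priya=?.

Alice has just one choice, so Alice = 10.
Mona's domain is down to {22}, so Mona = 22. Strike 22 from Hank.
Bob's domain is down to {24}, so Bob = 24.
Priya's domain is down to {14}, so Priya = 14.
Hank has just one choice, so Hank = 27.

Alice=10, Hank=27, Mona=22, Bob=24, Priya=14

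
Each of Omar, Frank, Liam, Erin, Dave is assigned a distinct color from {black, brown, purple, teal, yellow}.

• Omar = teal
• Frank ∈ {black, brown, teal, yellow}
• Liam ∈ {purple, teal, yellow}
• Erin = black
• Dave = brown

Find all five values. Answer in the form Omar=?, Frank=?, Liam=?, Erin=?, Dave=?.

Omar=teal, Frank=yellow, Liam=purple, Erin=black, Dave=brown

Omar has just one choice, so Omar = teal. Strike teal from Frank, Liam.
Erin must be black (only option left). So Frank can't be black.
That leaves Dave = brown. Remove brown from Frank.
Frank must be yellow (only option left). Strike yellow from Liam.
Liam must be purple (only option left).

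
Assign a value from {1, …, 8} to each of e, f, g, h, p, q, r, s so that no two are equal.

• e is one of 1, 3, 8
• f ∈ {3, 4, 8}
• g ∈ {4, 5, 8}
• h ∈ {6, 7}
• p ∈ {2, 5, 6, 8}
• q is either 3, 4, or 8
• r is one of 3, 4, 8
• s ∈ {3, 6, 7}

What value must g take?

Among the 8 variables, 1 fits only e (and all 8 values in {1, 2, 3, 4, 5, 6, 7, 8} must be used), so e = 1.
The 7 still-open variables together cover exactly {2, 3, 4, 5, 6, 7, 8} — 7 values for 7 variables — and 2 appears only in p's list, so p = 2.
Among the 6 still-open variables, 5 fits only g (and all 6 values in {3, 4, 5, 6, 7, 8} must be used), so g = 5.

5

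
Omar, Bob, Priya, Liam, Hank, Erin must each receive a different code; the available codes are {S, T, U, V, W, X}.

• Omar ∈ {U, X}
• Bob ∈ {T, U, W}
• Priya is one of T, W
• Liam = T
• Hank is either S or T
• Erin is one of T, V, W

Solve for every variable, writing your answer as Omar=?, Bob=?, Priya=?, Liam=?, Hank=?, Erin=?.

Omar=X, Bob=U, Priya=W, Liam=T, Hank=S, Erin=V

Liam has just one choice, so Liam = T. Remove T from Bob, Priya, Hank, Erin.
Hank has just one choice, so Hank = S.
Priya must be W (only option left). Remove W from Bob, Erin.
That leaves Erin = V.
Bob has just one choice, so Bob = U. Remove U from Omar.
Omar must be X (only option left).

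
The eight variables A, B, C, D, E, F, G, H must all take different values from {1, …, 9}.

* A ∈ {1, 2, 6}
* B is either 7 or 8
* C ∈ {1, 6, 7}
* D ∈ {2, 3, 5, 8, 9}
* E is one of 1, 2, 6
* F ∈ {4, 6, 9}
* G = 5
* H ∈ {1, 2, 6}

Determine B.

G has just one choice, so G = 5. Remove 5 from D.
A, E, H between them cover only {1, 2, 6} — a naked triple. Remove those values from C, D, F.
That leaves C = 7. So B can't be 7.
So B = 8.

8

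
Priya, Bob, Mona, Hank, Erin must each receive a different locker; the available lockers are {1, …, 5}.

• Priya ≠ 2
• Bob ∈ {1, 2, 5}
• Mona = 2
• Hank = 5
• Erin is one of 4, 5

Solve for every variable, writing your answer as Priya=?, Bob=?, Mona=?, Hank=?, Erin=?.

Mona's domain is down to {2}, so Mona = 2. Strike 2 from Bob.
Hank has just one choice, so Hank = 5. Remove 5 from Priya, Bob, Erin.
Erin has just one choice, so Erin = 4. Strike 4 from Priya.
That leaves Bob = 1. So Priya can't be 1.
Priya must be 3 (only option left).

Priya=3, Bob=1, Mona=2, Hank=5, Erin=4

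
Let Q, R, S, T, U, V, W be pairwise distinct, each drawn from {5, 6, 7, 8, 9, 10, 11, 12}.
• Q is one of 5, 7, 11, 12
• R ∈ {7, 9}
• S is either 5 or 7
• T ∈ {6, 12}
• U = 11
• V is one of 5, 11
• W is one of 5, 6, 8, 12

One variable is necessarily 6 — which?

U has just one choice, so U = 11. So Q, V can't be 11.
That leaves V = 5. Eliminate 5 elsewhere: Q, S, W.
S has just one choice, so S = 7. Strike 7 from Q, R.
Q has just one choice, so Q = 12. So T, W can't be 12.
So 6 goes to T.

T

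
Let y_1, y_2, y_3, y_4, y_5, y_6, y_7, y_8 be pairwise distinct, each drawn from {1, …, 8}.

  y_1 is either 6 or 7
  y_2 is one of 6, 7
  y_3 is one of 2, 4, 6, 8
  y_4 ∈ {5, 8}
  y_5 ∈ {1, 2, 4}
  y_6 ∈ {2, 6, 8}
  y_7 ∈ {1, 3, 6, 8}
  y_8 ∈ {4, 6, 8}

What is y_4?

Among the 8 variables, 3 fits only y_7 (and all 8 values in {1, 2, 3, 4, 5, 6, 7, 8} must be used), so y_7 = 3.
The 7 still-open variables together cover exactly {1, 2, 4, 5, 6, 7, 8} — 7 values for 7 variables — and 1 appears only in y_5's list, so y_5 = 1.
The 6 still-open variables draw from only 6 values {2, 4, 5, 6, 7, 8}, so each is used; only y_4 can be 5, hence y_4 = 5.

5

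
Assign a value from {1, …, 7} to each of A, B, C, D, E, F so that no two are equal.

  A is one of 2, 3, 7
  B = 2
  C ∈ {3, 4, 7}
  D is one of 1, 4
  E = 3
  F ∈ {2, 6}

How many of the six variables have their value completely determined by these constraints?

6

B has just one choice, so B = 2. Remove 2 from A, F.
E has just one choice, so E = 3. Strike 3 from A, C.
F has just one choice, so F = 6.
A has just one choice, so A = 7. So C can't be 7.
C has just one choice, so C = 4. So D can't be 4.
D has just one choice, so D = 1.
Every variable is fixed: A=7, B=2, C=4, D=1, E=3, F=6. That makes 6.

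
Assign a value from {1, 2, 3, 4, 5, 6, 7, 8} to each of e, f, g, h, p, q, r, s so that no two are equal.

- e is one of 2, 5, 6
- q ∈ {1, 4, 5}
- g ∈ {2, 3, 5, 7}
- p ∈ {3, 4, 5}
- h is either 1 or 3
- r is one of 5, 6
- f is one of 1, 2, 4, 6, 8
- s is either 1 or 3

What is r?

The 8 variables draw from only 8 values {1, 2, 3, 4, 5, 6, 7, 8}, so each is used; only g can be 7, hence g = 7.
Among the 7 still-open variables, 8 fits only f (and all 7 values in {1, 2, 3, 4, 5, 6, 8} must be used), so f = 8.
The 6 still-open variables draw from only 6 values {1, 2, 3, 4, 5, 6}, so each is used; only e can be 2, hence e = 2.
The 5 still-open variables together cover exactly {1, 3, 4, 5, 6} — 5 values for 5 variables — and 6 appears only in r's list, so r = 6.

6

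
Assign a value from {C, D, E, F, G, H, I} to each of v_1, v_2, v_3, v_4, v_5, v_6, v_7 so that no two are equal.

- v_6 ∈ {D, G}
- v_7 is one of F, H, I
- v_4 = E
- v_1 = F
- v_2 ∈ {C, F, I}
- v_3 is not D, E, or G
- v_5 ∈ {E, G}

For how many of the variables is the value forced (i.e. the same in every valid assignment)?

v_1 has just one choice, so v_1 = F. Strike F from v_2, v_3, v_7.
That leaves v_4 = E. Strike E from v_5.
v_5 has just one choice, so v_5 = G. Strike G from v_6.
v_6 has just one choice, so v_6 = D.
Determined: v_1=F, v_4=E, v_5=G, v_6=D. The other variables each still have more than one consistent value. That makes 4.

4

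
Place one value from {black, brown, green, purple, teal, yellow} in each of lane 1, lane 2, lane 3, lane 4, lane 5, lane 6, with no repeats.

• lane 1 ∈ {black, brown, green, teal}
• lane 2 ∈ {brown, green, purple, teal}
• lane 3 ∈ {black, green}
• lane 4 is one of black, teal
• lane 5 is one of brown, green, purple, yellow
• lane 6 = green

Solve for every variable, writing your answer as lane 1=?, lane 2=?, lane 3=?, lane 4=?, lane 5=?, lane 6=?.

lane 1=brown, lane 2=purple, lane 3=black, lane 4=teal, lane 5=yellow, lane 6=green

lane 6 must be green (only option left). Strike green from lane 1, lane 2, lane 3, lane 5.
lane 3 has just one choice, so lane 3 = black. Eliminate black elsewhere: lane 1, lane 4.
lane 4 has just one choice, so lane 4 = teal. Eliminate teal elsewhere: lane 1, lane 2.
That leaves lane 1 = brown. Eliminate brown elsewhere: lane 2, lane 5.
That leaves lane 2 = purple. Strike purple from lane 5.
lane 5 must be yellow (only option left).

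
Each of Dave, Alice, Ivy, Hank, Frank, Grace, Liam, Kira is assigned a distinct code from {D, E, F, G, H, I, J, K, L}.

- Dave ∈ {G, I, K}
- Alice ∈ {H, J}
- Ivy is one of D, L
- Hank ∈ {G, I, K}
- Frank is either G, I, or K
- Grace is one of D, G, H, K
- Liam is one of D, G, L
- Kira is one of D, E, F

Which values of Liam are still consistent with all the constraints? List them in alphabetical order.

D, L

Dave, Hank, Frank share exactly the 3 values {G, I, K}; by pigeonhole those values go to them, so strike G, I, K from Grace, Liam.
Ivy and Liam between them cover only {D, L} — a naked pair. Remove those values from Grace, Kira.
Grace's domain is down to {H}, so Grace = H. So Alice can't be H.
Alice has just one choice, so Alice = J.
No further eliminations apply; Liam can still be any of D, L.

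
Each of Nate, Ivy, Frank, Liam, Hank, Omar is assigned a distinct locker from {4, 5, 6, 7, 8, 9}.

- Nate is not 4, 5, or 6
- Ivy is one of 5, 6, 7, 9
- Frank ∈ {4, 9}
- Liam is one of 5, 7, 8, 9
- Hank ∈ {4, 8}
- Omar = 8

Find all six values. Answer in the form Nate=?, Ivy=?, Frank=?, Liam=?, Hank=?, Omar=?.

Omar has just one choice, so Omar = 8. Strike 8 from Nate, Liam, Hank.
Hank has just one choice, so Hank = 4. Strike 4 from Frank.
Frank has just one choice, so Frank = 9. Remove 9 from Nate, Ivy, Liam.
Nate has just one choice, so Nate = 7. So Ivy, Liam can't be 7.
Liam's domain is down to {5}, so Liam = 5. Eliminate 5 elsewhere: Ivy.
Ivy has just one choice, so Ivy = 6.

Nate=7, Ivy=6, Frank=9, Liam=5, Hank=4, Omar=8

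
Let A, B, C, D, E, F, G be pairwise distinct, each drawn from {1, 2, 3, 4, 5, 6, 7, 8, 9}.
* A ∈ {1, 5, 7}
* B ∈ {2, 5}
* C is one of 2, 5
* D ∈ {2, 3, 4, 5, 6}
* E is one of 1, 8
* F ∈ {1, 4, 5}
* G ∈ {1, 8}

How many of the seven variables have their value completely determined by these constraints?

2

The 2 variables B and C are confined to {2, 5}, which locks those values in; drop them from A, D, F.
E and G between them cover only {1, 8} — a naked pair. Remove those values from A, F.
That leaves A = 7.
F's domain is down to {4}, so F = 4. Remove 4 from D.
Determined: A=7, F=4. The other variables each still have more than one consistent value. That makes 2.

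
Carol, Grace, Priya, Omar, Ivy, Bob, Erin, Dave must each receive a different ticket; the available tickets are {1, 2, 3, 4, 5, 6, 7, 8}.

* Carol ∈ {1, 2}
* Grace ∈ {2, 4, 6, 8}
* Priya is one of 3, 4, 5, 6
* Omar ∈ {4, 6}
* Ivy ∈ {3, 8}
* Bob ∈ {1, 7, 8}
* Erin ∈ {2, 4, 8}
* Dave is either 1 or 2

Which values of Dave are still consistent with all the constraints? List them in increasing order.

The 8 variables together cover exactly {1, 2, 3, 4, 5, 6, 7, 8} — 8 values for 8 variables — and 5 appears only in Priya's list, so Priya = 5.
The 7 still-open variables draw from only 7 values {1, 2, 3, 4, 6, 7, 8}, so each is used; only Ivy can be 3, hence Ivy = 3.
The 6 still-open variables draw from only 6 values {1, 2, 4, 6, 7, 8}, so each is used; only Bob can be 7, hence Bob = 7.
Carol and Dave share exactly the 2 values {1, 2}; by pigeonhole those values go to them, so strike 1, 2 from Grace, Erin.
No further eliminations apply; Dave can still be any of 1, 2.

1, 2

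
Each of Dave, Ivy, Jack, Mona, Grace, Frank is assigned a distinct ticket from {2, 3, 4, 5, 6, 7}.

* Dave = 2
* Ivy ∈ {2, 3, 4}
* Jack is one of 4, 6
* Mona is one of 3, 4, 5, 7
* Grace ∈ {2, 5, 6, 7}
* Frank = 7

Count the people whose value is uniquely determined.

Dave must be 2 (only option left). So Ivy, Grace can't be 2.
That leaves Frank = 7. So Mona, Grace can't be 7.
Determined: Dave=2, Frank=7. The other people each still have more than one consistent value. That makes 2.

2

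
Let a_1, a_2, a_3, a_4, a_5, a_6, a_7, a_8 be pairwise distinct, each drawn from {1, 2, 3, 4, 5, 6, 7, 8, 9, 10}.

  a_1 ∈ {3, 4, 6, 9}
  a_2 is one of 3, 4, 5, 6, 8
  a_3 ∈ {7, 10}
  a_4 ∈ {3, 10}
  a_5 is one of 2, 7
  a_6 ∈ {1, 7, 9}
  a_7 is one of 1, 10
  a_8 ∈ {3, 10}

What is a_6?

a_4 and a_8 between them cover only {3, 10} — a naked pair. Remove those values from a_1, a_2, a_3, a_7.
a_3 must be 7 (only option left). So a_5, a_6 can't be 7.
a_5 must be 2 (only option left).
That leaves a_7 = 1. Strike 1 from a_6.
So a_6 = 9.

9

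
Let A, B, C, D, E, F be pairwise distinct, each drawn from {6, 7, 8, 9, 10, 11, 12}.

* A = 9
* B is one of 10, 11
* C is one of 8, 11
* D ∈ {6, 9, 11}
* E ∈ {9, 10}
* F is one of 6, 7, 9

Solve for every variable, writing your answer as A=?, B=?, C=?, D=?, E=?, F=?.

A=9, B=11, C=8, D=6, E=10, F=7

A must be 9 (only option left). So D, E, F can't be 9.
That leaves E = 10. Eliminate 10 elsewhere: B.
That leaves B = 11. So C, D can't be 11.
C must be 8 (only option left).
D has just one choice, so D = 6. So F can't be 6.
That leaves F = 7.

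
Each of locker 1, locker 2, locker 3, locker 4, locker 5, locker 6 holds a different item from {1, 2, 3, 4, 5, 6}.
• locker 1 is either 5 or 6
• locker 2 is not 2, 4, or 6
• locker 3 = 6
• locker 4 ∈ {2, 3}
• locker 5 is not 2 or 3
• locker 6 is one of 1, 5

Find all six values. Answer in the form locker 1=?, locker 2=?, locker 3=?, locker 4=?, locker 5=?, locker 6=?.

locker 1=5, locker 2=3, locker 3=6, locker 4=2, locker 5=4, locker 6=1

locker 3 has just one choice, so locker 3 = 6. So locker 1, locker 5 can't be 6.
That leaves locker 1 = 5. Remove 5 from locker 2, locker 5, locker 6.
locker 6 has just one choice, so locker 6 = 1. Remove 1 from locker 2, locker 5.
locker 2 must be 3 (only option left). Strike 3 from locker 4.
That leaves locker 4 = 2.
locker 5 has just one choice, so locker 5 = 4.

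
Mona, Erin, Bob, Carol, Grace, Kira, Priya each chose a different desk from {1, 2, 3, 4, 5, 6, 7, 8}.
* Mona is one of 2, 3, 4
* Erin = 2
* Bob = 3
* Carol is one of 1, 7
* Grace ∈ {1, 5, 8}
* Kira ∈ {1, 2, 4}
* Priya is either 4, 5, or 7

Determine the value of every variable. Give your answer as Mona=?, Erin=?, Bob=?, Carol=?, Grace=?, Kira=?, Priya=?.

Erin's domain is down to {2}, so Erin = 2. Remove 2 from Mona, Kira.
Bob's domain is down to {3}, so Bob = 3. Strike 3 from Mona.
That leaves Mona = 4. So Kira, Priya can't be 4.
Kira has just one choice, so Kira = 1. Strike 1 from Carol, Grace.
Carol must be 7 (only option left). So Priya can't be 7.
That leaves Priya = 5. Eliminate 5 elsewhere: Grace.
That leaves Grace = 8.

Mona=4, Erin=2, Bob=3, Carol=7, Grace=8, Kira=1, Priya=5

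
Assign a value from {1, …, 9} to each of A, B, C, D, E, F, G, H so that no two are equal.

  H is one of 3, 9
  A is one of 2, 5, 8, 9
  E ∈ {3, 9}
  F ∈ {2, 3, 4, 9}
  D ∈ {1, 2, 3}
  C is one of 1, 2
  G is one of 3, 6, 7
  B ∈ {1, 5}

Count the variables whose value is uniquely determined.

The 2 variables E and H are confined to {3, 9}, which locks those values in; drop them from A, D, F, G.
C and D between them cover only {1, 2} — a naked pair. Remove those values from A, B, F.
That leaves B = 5. So A can't be 5.
F's domain is down to {4}, so F = 4.
A's domain is down to {8}, so A = 8.
Determined: A=8, B=5, F=4. The other variables each still have more than one consistent value. That makes 3.

3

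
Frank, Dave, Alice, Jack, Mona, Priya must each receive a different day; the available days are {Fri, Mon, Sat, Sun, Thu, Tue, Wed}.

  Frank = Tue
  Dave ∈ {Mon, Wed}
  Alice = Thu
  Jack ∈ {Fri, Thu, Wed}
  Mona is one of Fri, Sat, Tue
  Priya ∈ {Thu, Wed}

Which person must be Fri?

Frank has just one choice, so Frank = Tue. So Mona can't be Tue.
Alice has just one choice, so Alice = Thu. So Jack, Priya can't be Thu.
That leaves Priya = Wed. Eliminate Wed elsewhere: Dave, Jack.
So Fri goes to Jack.

Jack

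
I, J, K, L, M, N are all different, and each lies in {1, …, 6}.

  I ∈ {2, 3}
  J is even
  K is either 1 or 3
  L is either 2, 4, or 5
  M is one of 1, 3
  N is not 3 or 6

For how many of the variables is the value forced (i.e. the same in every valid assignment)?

Among the 6 variables, 6 fits only J (and all 6 values in {1, 2, 3, 4, 5, 6} must be used), so J = 6.
K and M between them cover only {1, 3} — a naked pair. Remove those values from I, N.
I has just one choice, so I = 2. Strike 2 from L, N.
Determined: I=2, J=6. The other variables each still have more than one consistent value. That makes 2.

2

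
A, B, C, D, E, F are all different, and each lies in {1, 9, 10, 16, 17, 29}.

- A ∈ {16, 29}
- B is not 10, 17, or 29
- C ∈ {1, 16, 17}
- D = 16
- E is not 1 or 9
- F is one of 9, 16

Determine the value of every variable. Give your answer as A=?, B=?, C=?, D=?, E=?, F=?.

A=29, B=1, C=17, D=16, E=10, F=9

D must be 16 (only option left). Strike 16 from A, B, C, E, F.
F's domain is down to {9}, so F = 9. Remove 9 from B.
A's domain is down to {29}, so A = 29. Strike 29 from E.
B's domain is down to {1}, so B = 1. So C can't be 1.
C's domain is down to {17}, so C = 17. So E can't be 17.
E's domain is down to {10}, so E = 10.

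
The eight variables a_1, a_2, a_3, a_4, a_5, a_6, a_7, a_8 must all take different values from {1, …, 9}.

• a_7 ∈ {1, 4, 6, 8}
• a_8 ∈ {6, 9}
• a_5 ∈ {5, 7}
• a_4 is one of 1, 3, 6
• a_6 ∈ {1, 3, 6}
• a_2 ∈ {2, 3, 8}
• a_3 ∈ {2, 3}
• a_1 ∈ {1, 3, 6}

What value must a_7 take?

4

a_1, a_4, a_6 between them cover only {1, 3, 6} — a naked triple. Remove those values from a_2, a_3, a_7, a_8.
a_3 has just one choice, so a_3 = 2. Strike 2 from a_2.
a_8 has just one choice, so a_8 = 9.
a_2 has just one choice, so a_2 = 8. Remove 8 from a_7.
So a_7 = 4.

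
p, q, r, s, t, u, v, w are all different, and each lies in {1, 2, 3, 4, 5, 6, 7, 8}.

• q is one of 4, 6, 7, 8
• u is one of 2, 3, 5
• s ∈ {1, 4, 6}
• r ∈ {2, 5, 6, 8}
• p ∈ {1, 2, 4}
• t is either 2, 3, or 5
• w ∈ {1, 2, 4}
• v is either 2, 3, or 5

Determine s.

The 8 variables draw from only 8 values {1, 2, 3, 4, 5, 6, 7, 8}, so each is used; only q can be 7, hence q = 7.
Among the 7 still-open variables, 8 fits only r (and all 7 values in {1, 2, 3, 4, 5, 6, 8} must be used), so r = 8.
The 6 still-open variables draw from only 6 values {1, 2, 3, 4, 5, 6}, so each is used; only s can be 6, hence s = 6.

6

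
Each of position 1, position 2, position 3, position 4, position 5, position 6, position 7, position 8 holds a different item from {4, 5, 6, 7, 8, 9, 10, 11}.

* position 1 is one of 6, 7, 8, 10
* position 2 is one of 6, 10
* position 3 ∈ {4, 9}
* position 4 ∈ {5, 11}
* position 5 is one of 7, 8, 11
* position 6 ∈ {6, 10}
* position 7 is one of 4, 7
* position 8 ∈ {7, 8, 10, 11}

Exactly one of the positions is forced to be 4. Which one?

The 8 variables together cover exactly {4, 5, 6, 7, 8, 9, 10, 11} — 8 values for 8 variables — and 5 appears only in position 4's list, so position 4 = 5.
The 7 still-open variables together cover exactly {4, 6, 7, 8, 9, 10, 11} — 7 values for 7 variables — and 9 appears only in position 3's list, so position 3 = 9.
The 6 still-open variables together cover exactly {4, 6, 7, 8, 10, 11} — 6 values for 6 variables — and 4 appears only in position 7's list, so position 7 = 4.

position 7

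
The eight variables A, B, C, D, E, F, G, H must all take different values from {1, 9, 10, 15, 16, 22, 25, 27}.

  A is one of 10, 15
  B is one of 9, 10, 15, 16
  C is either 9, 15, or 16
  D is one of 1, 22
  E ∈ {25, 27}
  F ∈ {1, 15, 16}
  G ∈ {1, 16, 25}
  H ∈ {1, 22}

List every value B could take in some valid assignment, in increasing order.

9, 10, 15, 16

The 8 variables draw from only 8 values {1, 9, 10, 15, 16, 22, 25, 27}, so each is used; only E can be 27, hence E = 27.
The 7 still-open variables together cover exactly {1, 9, 10, 15, 16, 22, 25} — 7 values for 7 variables — and 25 appears only in G's list, so G = 25.
The 2 variables D and H are confined to {1, 22}, which locks those values in; drop them from F.
No further eliminations apply; B can still be any of 9, 10, 15, 16.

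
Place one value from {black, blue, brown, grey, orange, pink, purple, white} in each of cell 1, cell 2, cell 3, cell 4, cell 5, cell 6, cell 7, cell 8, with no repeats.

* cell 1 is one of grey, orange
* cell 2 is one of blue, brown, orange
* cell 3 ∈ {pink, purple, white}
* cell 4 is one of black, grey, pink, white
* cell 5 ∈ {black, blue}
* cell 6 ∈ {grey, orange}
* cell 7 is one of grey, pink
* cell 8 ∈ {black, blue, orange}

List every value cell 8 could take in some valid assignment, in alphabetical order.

black, blue

Among the 8 variables, brown fits only cell 2 (and all 8 values in {black, blue, brown, grey, orange, pink, purple, white} must be used), so cell 2 = brown.
The 7 still-open variables together cover exactly {black, blue, grey, orange, pink, purple, white} — 7 values for 7 variables — and purple appears only in cell 3's list, so cell 3 = purple.
The 6 still-open variables draw from only 6 values {black, blue, grey, orange, pink, white}, so each is used; only cell 4 can be white, hence cell 4 = white.
The 5 still-open variables draw from only 5 values {black, blue, grey, orange, pink}, so each is used; only cell 7 can be pink, hence cell 7 = pink.
The 2 variables cell 1 and cell 6 are confined to {grey, orange}, which locks those values in; drop them from cell 8.
No further eliminations apply; cell 8 can still be any of black, blue.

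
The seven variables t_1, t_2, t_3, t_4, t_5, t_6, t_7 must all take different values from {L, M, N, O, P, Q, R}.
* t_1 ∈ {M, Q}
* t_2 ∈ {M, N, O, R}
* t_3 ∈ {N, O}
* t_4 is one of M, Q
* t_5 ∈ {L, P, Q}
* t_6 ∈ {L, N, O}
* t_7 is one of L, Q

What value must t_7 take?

L

The 7 variables together cover exactly {L, M, N, O, P, Q, R} — 7 values for 7 variables — and P appears only in t_5's list, so t_5 = P.
Among the 6 still-open variables, R fits only t_2 (and all 6 values in {L, M, N, O, Q, R} must be used), so t_2 = R.
The 2 variables t_1 and t_4 are confined to {M, Q}, which locks those values in; drop them from t_7.
So t_7 = L.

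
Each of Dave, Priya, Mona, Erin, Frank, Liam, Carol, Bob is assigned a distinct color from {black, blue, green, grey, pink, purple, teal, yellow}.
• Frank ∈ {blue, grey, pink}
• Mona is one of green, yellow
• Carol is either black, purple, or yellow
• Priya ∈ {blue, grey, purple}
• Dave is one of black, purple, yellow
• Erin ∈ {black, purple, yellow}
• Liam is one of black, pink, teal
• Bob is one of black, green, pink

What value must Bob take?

pink

The 8 variables together cover exactly {black, blue, green, grey, pink, purple, teal, yellow} — 8 values for 8 variables — and teal appears only in Liam's list, so Liam = teal.
The 3 variables Dave, Erin, Carol are confined to {black, purple, yellow}, which locks those values in; drop them from Priya, Mona, Bob.
Mona has just one choice, so Mona = green. Strike green from Bob.
So Bob = pink.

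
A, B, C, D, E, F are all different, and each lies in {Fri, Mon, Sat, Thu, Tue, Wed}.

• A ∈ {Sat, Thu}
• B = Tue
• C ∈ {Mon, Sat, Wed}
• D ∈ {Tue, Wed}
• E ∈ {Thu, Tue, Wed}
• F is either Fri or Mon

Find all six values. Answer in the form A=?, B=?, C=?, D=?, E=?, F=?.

B's domain is down to {Tue}, so B = Tue. So D, E can't be Tue.
D has just one choice, so D = Wed. Strike Wed from C, E.
E's domain is down to {Thu}, so E = Thu. So A can't be Thu.
That leaves A = Sat. So C can't be Sat.
That leaves C = Mon. So F can't be Mon.
F's domain is down to {Fri}, so F = Fri.

A=Sat, B=Tue, C=Mon, D=Wed, E=Thu, F=Fri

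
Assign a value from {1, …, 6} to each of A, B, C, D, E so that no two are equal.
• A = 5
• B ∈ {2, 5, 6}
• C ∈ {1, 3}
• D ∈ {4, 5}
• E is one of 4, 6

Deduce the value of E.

6

A must be 5 (only option left). So B, D can't be 5.
D's domain is down to {4}, so D = 4. Strike 4 from E.
So E = 6.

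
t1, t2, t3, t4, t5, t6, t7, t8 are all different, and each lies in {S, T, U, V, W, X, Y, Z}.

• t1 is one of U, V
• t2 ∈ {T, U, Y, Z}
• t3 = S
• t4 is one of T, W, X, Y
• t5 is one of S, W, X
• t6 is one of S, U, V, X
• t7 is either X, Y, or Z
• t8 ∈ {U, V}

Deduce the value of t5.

t3's domain is down to {S}, so t3 = S. Remove S from t5, t6.
The 2 variables t1 and t8 are confined to {U, V}, which locks those values in; drop them from t2, t6.
t6 must be X (only option left). So t4, t5, t7 can't be X.
So t5 = W.

W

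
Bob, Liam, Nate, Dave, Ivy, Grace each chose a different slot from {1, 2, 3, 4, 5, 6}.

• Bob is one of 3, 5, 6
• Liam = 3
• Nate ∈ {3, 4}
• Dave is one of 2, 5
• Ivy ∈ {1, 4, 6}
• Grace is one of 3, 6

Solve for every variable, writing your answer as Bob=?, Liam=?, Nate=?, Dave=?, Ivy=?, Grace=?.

Bob=5, Liam=3, Nate=4, Dave=2, Ivy=1, Grace=6

Liam has just one choice, so Liam = 3. Remove 3 from Bob, Nate, Grace.
Nate's domain is down to {4}, so Nate = 4. Strike 4 from Ivy.
That leaves Grace = 6. Strike 6 from Bob, Ivy.
Bob has just one choice, so Bob = 5. So Dave can't be 5.
Dave's domain is down to {2}, so Dave = 2.
Ivy's domain is down to {1}, so Ivy = 1.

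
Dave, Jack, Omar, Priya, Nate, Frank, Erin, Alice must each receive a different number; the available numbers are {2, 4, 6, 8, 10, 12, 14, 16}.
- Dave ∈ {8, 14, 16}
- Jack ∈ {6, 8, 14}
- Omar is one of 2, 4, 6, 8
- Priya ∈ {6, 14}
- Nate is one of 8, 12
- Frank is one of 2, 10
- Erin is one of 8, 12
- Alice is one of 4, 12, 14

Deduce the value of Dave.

16

The 8 variables draw from only 8 values {2, 4, 6, 8, 10, 12, 14, 16}, so each is used; only Frank can be 10, hence Frank = 10.
Among the 7 still-open variables, 2 fits only Omar (and all 7 values in {2, 4, 6, 8, 12, 14, 16} must be used), so Omar = 2.
The 6 still-open variables together cover exactly {4, 6, 8, 12, 14, 16} — 6 values for 6 variables — and 4 appears only in Alice's list, so Alice = 4.
The 5 still-open variables together cover exactly {6, 8, 12, 14, 16} — 5 values for 5 variables — and 16 appears only in Dave's list, so Dave = 16.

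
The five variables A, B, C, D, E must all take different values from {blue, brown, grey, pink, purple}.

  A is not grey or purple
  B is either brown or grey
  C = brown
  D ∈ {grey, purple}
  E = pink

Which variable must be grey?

B

C must be brown (only option left). Remove brown from A, B.
So grey goes to B.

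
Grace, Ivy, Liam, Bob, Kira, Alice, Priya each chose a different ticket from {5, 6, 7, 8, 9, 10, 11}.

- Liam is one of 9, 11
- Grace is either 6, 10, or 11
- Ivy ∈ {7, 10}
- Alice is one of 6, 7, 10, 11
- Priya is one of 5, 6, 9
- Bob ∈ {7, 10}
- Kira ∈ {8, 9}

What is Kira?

8

Among the 7 variables, 5 fits only Priya (and all 7 values in {5, 6, 7, 8, 9, 10, 11} must be used), so Priya = 5.
The 6 still-open variables together cover exactly {6, 7, 8, 9, 10, 11} — 6 values for 6 variables — and 8 appears only in Kira's list, so Kira = 8.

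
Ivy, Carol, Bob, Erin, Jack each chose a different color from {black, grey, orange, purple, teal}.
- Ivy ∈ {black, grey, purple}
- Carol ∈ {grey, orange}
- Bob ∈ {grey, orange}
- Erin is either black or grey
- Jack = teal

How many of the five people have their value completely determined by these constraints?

3

Jack has just one choice, so Jack = teal.
The 4 still-open variables draw from only 4 values {black, grey, orange, purple}, so each is used; only Ivy can be purple, hence Ivy = purple.
Among the 3 still-open variables, black fits only Erin (and all 3 values in {black, grey, orange} must be used), so Erin = black.
Determined: Ivy=purple, Erin=black, Jack=teal. The other people each still have more than one consistent value. That makes 3.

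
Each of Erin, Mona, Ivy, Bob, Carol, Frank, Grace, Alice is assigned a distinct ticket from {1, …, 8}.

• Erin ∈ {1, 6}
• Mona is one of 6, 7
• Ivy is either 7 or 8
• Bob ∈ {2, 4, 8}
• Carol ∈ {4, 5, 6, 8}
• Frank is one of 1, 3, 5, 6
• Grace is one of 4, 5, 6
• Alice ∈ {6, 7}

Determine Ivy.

8

The 8 variables draw from only 8 values {1, 2, 3, 4, 5, 6, 7, 8}, so each is used; only Bob can be 2, hence Bob = 2.
Among the 7 still-open variables, 3 fits only Frank (and all 7 values in {1, 3, 4, 5, 6, 7, 8} must be used), so Frank = 3.
The 6 still-open variables draw from only 6 values {1, 4, 5, 6, 7, 8}, so each is used; only Erin can be 1, hence Erin = 1.
The 2 variables Mona and Alice are confined to {6, 7}, which locks those values in; drop them from Ivy, Carol, Grace.
So Ivy = 8.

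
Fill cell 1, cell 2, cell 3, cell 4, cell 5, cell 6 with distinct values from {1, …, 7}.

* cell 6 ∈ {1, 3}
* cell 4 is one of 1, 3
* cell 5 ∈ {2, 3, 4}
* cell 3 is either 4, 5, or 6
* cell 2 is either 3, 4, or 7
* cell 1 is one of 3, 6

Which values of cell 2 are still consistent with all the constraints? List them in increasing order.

4, 7

cell 4 and cell 6 share exactly the 2 values {1, 3}; by pigeonhole those values go to them, so strike 1, 3 from cell 1, cell 2, cell 5.
cell 1 has just one choice, so cell 1 = 6. Eliminate 6 elsewhere: cell 3.
No further eliminations apply; cell 2 can still be any of 4, 7.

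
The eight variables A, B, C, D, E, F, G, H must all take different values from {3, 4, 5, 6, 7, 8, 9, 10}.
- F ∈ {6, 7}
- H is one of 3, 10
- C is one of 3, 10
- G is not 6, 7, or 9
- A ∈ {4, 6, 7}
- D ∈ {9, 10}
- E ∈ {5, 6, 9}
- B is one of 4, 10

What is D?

9

The 8 variables together cover exactly {3, 4, 5, 6, 7, 8, 9, 10} — 8 values for 8 variables — and 8 appears only in G's list, so G = 8.
The 7 still-open variables together cover exactly {3, 4, 5, 6, 7, 9, 10} — 7 values for 7 variables — and 5 appears only in E's list, so E = 5.
Among the 6 still-open variables, 9 fits only D (and all 6 values in {3, 4, 6, 7, 9, 10} must be used), so D = 9.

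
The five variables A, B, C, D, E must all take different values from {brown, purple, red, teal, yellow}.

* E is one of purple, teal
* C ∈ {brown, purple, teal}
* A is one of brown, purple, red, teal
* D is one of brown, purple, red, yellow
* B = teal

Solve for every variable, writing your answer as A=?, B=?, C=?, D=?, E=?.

A=red, B=teal, C=brown, D=yellow, E=purple

B must be teal (only option left). So A, C, E can't be teal.
E's domain is down to {purple}, so E = purple. Strike purple from A, C, D.
C must be brown (only option left). Strike brown from A, D.
A must be red (only option left). Remove red from D.
D must be yellow (only option left).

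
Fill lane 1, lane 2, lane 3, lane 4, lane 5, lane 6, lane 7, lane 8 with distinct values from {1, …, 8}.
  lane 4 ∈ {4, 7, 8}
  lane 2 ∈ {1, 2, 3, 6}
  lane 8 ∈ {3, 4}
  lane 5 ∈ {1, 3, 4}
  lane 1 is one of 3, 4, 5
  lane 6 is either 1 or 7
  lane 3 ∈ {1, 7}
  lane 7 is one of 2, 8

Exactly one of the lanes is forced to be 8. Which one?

lane 4

The 8 variables together cover exactly {1, 2, 3, 4, 5, 6, 7, 8} — 8 values for 8 variables — and 5 appears only in lane 1's list, so lane 1 = 5.
The 7 still-open variables together cover exactly {1, 2, 3, 4, 6, 7, 8} — 7 values for 7 variables — and 6 appears only in lane 2's list, so lane 2 = 6.
The 6 still-open variables together cover exactly {1, 2, 3, 4, 7, 8} — 6 values for 6 variables — and 2 appears only in lane 7's list, so lane 7 = 2.
The 5 still-open variables draw from only 5 values {1, 3, 4, 7, 8}, so each is used; only lane 4 can be 8, hence lane 4 = 8.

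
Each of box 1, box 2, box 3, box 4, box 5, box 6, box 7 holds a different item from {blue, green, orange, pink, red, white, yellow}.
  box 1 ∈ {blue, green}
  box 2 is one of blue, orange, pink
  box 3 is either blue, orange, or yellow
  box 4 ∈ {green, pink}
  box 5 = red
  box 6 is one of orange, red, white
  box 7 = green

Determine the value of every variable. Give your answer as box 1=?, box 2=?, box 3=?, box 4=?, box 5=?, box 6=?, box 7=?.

box 5's domain is down to {red}, so box 5 = red. So box 6 can't be red.
That leaves box 7 = green. So box 1, box 4 can't be green.
That leaves box 1 = blue. Remove blue from box 2, box 3.
box 4's domain is down to {pink}, so box 4 = pink. Strike pink from box 2.
That leaves box 2 = orange. Eliminate orange elsewhere: box 3, box 6.
box 3 must be yellow (only option left).
box 6 must be white (only option left).

box 1=blue, box 2=orange, box 3=yellow, box 4=pink, box 5=red, box 6=white, box 7=green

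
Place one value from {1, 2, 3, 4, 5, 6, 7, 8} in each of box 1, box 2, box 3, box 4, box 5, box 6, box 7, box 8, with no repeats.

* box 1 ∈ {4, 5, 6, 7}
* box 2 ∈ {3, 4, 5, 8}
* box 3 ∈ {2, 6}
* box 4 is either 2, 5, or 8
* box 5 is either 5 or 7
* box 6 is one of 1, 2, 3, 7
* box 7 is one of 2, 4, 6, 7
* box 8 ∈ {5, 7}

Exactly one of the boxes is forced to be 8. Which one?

Among the 8 variables, 1 fits only box 6 (and all 8 values in {1, 2, 3, 4, 5, 6, 7, 8} must be used), so box 6 = 1.
Among the 7 still-open variables, 3 fits only box 2 (and all 7 values in {2, 3, 4, 5, 6, 7, 8} must be used), so box 2 = 3.
Among the 6 still-open variables, 8 fits only box 4 (and all 6 values in {2, 4, 5, 6, 7, 8} must be used), so box 4 = 8.

box 4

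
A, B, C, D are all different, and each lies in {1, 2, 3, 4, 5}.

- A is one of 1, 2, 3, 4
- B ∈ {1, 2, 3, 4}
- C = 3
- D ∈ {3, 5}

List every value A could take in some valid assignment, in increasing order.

1, 2, 4

C's domain is down to {3}, so C = 3. Eliminate 3 elsewhere: A, B, D.
D's domain is down to {5}, so D = 5.
No further eliminations apply; A can still be any of 1, 2, 4.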